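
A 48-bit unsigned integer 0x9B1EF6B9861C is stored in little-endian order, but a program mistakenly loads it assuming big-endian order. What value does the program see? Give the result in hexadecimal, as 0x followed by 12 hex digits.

Stored little-endian, the bytes at ascending addresses are 1C 86 B9 F6 1E 9B.
Read back as big-endian, the last byte is least significant, giving 0x1C86B9F61E9B.

0x1C86B9F61E9B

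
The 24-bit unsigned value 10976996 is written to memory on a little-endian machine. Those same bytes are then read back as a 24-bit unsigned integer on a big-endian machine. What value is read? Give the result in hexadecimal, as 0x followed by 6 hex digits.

0xE47EA7

10976996 in 24-bit hexadecimal is 0xA77EE4.
Stored little-endian, the bytes at ascending addresses are E4 7E A7.
Read back as big-endian, the last byte is least significant, giving 0xE47EA7.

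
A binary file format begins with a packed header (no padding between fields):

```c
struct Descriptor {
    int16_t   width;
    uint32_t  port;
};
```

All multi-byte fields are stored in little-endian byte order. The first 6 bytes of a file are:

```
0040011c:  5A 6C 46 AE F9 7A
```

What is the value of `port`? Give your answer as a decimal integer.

`port` follows `width` (2 bytes), so it starts at byte offset 2 and occupies 4 bytes.
Bytes at offsets 2..5: 46 AE F9 7A.
In little-endian order the low byte comes first in memory.
Reassemble most-significant byte first: 7A F9 AE 46 → 0x7AF9AE46.
0x7AF9AE46 = 2063183430.

2063183430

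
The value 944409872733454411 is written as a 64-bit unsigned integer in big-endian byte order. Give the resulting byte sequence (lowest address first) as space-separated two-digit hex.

0D 1B 37 C6 8A A6 40 4B

944409872733454411 in hexadecimal, padded to 64 bits, is 0x0D1B37C68AA6404B.
Split into bytes (most-significant first): 0D 1B 37 C6 8A A6 40 4B.
Big-endian: lowest address holds the most-significant byte.
So the memory order matches the most-significant-first order: 0D 1B 37 C6 8A A6 40 4B.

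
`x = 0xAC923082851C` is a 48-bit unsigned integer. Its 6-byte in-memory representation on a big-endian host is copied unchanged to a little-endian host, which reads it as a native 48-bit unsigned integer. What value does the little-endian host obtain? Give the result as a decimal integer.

31359740449452

Stored big-endian, the bytes at ascending addresses are AC 92 30 82 85 1C.
Read back as little-endian, the first byte is least significant, giving 0x1C85823092AC.
0x1C85823092AC = 31359740449452.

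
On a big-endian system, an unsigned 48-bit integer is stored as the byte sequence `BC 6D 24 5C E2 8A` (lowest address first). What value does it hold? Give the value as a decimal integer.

Big-endian stores the most-significant byte at the lowest address.
The bytes are already most-significant first: 0xBC6D245CE28A.
0xBC6D245CE28A = 207176947524234.

207176947524234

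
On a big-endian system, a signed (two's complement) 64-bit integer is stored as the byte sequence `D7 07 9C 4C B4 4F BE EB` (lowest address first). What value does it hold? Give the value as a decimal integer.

-2952219177461498133

In big-endian order the high byte comes first in memory.
The bytes are already most-significant first: 0xD7079C4CB44FBEEB.
Top bit is set, so as a signed 64-bit value this is 0xD7079C4CB44FBEEB − 2^64 = -2952219177461498133.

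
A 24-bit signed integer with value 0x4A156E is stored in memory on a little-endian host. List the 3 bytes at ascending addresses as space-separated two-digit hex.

Split into bytes (most-significant first): 4A 15 6E.
Little-endian stores the least-significant byte at the lowest address.
So at ascending addresses the bytes are 6E 15 4A.

6E 15 4A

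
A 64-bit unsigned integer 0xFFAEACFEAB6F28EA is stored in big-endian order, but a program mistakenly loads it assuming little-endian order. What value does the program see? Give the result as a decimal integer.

Stored big-endian, the bytes at ascending addresses are FF AE AC FE AB 6F 28 EA.
Read back as little-endian, the first byte is least significant, giving 0xEA286FABFEACAEFF.
0xEA286FABFEACAEFF = 16872858788446383871.

16872858788446383871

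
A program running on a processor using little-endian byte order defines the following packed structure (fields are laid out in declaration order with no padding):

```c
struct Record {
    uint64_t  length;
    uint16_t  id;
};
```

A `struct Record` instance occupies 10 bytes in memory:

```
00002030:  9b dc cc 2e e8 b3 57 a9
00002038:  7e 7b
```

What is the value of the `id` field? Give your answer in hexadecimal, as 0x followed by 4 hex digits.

0x7B7E

`id` follows `length` (8 bytes), so it starts at byte offset 8 and occupies 2 bytes.
Bytes at offsets 8..9: 7E 7B.
Little-endian: lowest address holds the least-significant byte.
Reassemble most-significant byte first: 7B 7E → 0x7B7E.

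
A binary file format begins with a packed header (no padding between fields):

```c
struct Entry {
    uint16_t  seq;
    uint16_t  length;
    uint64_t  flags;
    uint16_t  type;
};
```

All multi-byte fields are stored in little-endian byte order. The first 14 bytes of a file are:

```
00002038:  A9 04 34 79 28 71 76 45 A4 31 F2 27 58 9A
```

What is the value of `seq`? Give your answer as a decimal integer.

1193

`seq` is the first field, at byte offset 0, occupying 2 bytes.
Bytes at offsets 0..1: A9 04.
In little-endian order the low byte comes first in memory.
Reassemble most-significant byte first: 04 A9 → 0x04A9.
0x04A9 = 1193.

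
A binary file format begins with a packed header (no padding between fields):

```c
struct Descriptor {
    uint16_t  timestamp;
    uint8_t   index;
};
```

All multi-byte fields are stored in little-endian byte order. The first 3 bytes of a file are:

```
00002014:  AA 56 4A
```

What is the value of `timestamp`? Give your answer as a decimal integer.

22186

`timestamp` is the first field, at byte offset 0, occupying 2 bytes.
Bytes at offsets 0..1: AA 56.
Little-endian: lowest address holds the least-significant byte.
Reassemble most-significant byte first: 56 AA → 0x56AA.
0x56AA = 22186.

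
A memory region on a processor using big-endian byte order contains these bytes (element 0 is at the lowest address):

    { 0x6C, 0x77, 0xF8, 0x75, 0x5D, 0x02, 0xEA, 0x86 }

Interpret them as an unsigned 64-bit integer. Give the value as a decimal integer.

7815988861280119430

Big-endian stores the most-significant byte at the lowest address.
The bytes are already most-significant first: 0x6C77F8755D02EA86.
0x6C77F8755D02EA86 = 7815988861280119430.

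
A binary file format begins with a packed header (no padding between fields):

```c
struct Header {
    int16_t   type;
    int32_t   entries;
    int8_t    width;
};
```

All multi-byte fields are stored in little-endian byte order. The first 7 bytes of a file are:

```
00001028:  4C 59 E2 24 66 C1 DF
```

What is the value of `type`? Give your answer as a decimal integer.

`type` is the first field, at byte offset 0, occupying 2 bytes.
Bytes at offsets 0..1: 4C 59.
In little-endian order the low byte comes first in memory.
Reassemble most-significant byte first: 59 4C → 0x594C.
0x594C = 22860.

22860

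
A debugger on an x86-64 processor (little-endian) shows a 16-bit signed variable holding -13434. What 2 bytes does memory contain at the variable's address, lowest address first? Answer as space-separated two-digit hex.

86 CB

Two's complement of -13434 in 16 bits: 13434 = 0x347A; invert → 0xCB85; add 1 → 0xCB86.
Split into bytes (most-significant first): CB 86.
In little-endian order the low byte comes first in memory.
So at ascending addresses the bytes are 86 CB.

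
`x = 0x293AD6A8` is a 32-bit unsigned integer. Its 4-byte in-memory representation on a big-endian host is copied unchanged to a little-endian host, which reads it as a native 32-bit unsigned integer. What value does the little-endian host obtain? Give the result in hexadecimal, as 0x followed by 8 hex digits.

0xA8D63A29

Stored big-endian, the bytes at ascending addresses are 29 3A D6 A8.
Read back as little-endian, the first byte is least significant, giving 0xA8D63A29.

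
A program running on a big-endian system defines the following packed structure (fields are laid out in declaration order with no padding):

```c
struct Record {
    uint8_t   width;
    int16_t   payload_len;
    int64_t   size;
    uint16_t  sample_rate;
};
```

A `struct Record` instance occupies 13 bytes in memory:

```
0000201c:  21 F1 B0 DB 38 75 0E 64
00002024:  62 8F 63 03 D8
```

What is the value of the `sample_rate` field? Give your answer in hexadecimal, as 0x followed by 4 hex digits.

`sample_rate` follows `width` (1 B), `payload_len` (2 B), `size` (8 B), so it starts at offset 1 + 2 + 8 = 11 and occupies 2 bytes.
Bytes at offsets 11..12: 03 D8.
Big-endian: lowest address holds the most-significant byte.
The bytes are already most-significant first: 0x03D8.

0x03D8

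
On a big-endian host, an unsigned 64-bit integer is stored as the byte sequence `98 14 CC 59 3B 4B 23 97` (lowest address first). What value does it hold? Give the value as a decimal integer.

Big-endian: lowest address holds the most-significant byte.
The bytes are already most-significant first: 0x9814CC593B4B2397.
0x9814CC593B4B2397 = 10958608476918195095.

10958608476918195095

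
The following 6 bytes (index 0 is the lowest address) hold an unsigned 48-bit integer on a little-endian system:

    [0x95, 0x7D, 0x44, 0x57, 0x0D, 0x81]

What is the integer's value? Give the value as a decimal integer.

141894298664341

Little-endian: lowest address holds the least-significant byte.
Reassemble most-significant byte first: 81 0D 57 44 7D 95 → 0x810D57447D95.
0x810D57447D95 = 141894298664341.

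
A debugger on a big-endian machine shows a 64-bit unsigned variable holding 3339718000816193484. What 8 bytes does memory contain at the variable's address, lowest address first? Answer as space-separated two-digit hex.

3339718000816193484 in hexadecimal, padded to 64 bits, is 0x2E590FD3C0A07FCC.
Split into bytes (most-significant first): 2E 59 0F D3 C0 A0 7F CC.
In big-endian order the high byte comes first in memory.
So the memory order matches the most-significant-first order: 2E 59 0F D3 C0 A0 7F CC.

2E 59 0F D3 C0 A0 7F CC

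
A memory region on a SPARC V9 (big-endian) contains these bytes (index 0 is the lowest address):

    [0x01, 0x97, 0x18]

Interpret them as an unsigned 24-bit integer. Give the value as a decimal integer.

104216

Big-endian: lowest address holds the most-significant byte.
The bytes are already most-significant first: 0x019718.
0x019718 = 104216.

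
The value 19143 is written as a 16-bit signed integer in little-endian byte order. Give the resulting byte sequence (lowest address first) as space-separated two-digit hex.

19143 in hexadecimal, padded to 16 bits, is 0x4AC7.
Split into bytes (most-significant first): 4A C7.
Little-endian stores the least-significant byte at the lowest address.
So at ascending addresses the bytes are C7 4A.

C7 4A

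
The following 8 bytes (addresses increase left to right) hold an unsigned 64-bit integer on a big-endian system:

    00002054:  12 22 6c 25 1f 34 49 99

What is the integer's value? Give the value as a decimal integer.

Big-endian: lowest address holds the most-significant byte.
The bytes are already most-significant first: 0x12226C251F344999.
0x12226C251F344999 = 1306725748583975321.

1306725748583975321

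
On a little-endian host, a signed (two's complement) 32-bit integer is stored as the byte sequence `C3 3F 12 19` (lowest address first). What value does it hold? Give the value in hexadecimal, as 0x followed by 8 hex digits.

0x19123FC3

In little-endian order the low byte comes first in memory.
Reassemble most-significant byte first: 19 12 3F C3 → 0x19123FC3.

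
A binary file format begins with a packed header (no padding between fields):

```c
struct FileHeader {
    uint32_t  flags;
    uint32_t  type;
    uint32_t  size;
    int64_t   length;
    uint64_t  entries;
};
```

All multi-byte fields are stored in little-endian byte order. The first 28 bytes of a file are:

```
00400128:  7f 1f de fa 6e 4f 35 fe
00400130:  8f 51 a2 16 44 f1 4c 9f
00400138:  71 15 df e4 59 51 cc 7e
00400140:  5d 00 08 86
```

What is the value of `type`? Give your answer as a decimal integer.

`type` follows `flags` (4 bytes), so it starts at byte offset 4 and occupies 4 bytes.
Bytes at offsets 4..7: 6E 4F 35 FE.
In little-endian order the low byte comes first in memory.
Reassemble most-significant byte first: FE 35 4F 6E → 0xFE354F6E.
0xFE354F6E = 4264906606.

4264906606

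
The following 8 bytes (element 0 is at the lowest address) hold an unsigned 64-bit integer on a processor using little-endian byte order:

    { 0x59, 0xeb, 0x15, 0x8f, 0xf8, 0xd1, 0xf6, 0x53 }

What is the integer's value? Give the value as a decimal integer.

In little-endian order the low byte comes first in memory.
Reassemble most-significant byte first: 53 F6 D1 F8 8F 15 EB 59 → 0x53F6D1F88F15EB59.
0x53F6D1F88F15EB59 = 6050254014901513049.

6050254014901513049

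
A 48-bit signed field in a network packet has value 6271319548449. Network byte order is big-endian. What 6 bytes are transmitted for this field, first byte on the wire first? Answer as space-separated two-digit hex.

05 B4 27 C6 22 21

6271319548449 in hexadecimal, padded to 48 bits, is 0x05B427C62221.
Split into bytes (most-significant first): 05 B4 27 C6 22 21.
Big-endian: lowest address holds the most-significant byte.
So the memory order matches the most-significant-first order: 05 B4 27 C6 22 21.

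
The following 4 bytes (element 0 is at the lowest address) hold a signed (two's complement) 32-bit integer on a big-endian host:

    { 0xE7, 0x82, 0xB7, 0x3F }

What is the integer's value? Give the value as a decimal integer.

Big-endian: lowest address holds the most-significant byte.
The bytes are already most-significant first: 0xE782B73F.
Top bit is set, so as a signed 32-bit value this is 0xE782B73F − 2^32 = -410863809.

-410863809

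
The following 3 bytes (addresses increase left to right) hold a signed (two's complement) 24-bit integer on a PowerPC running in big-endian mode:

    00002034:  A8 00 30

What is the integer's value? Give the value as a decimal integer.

Big-endian stores the most-significant byte at the lowest address.
The bytes are already most-significant first: 0xA80030.
Top bit is set, so as a signed 24-bit value this is 0xA80030 − 2^24 = -5767120.

-5767120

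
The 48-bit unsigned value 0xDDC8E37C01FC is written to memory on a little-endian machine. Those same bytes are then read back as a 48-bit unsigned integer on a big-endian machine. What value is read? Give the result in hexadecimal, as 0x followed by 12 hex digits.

Stored little-endian, the bytes at ascending addresses are FC 01 7C E3 C8 DD.
Read back as big-endian, the last byte is least significant, giving 0xFC017CE3C8DD.

0xFC017CE3C8DD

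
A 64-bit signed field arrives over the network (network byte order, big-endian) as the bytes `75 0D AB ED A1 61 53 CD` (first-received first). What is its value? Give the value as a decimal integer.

8434586714237916109

Big-endian: lowest address holds the most-significant byte.
The bytes are already most-significant first: 0x750DABEDA16153CD.
0x750DABEDA16153CD = 8434586714237916109.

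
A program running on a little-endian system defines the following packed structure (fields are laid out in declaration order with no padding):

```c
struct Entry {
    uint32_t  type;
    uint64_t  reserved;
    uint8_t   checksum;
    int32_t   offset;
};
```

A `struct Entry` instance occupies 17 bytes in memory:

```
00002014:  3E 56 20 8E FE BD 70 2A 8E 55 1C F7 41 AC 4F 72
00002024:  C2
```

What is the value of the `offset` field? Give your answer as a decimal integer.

`offset` follows `type` (4 B), `reserved` (8 B), `checksum` (1 B), so it starts at offset 4 + 8 + 1 = 13 and occupies 4 bytes.
Bytes at offsets 13..16: AC 4F 72 C2.
In little-endian order the low byte comes first in memory.
Reassemble most-significant byte first: C2 72 4F AC → 0xC2724FAC.
Top bit is set, so as a signed 32-bit value this is 0xC2724FAC − 2^32 = -1032695892.

-1032695892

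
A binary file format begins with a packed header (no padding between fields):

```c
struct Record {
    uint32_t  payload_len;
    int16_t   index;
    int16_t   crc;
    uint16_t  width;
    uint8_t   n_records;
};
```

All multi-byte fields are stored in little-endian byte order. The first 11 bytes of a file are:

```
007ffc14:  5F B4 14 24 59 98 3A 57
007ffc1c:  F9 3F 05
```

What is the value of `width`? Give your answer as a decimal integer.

`width` follows `payload_len` (4 B), `index` (2 B), `crc` (2 B), so it starts at offset 4 + 2 + 2 = 8 and occupies 2 bytes.
Bytes at offsets 8..9: F9 3F.
In little-endian order the low byte comes first in memory.
Reassemble most-significant byte first: 3F F9 → 0x3FF9.
0x3FF9 = 16377.

16377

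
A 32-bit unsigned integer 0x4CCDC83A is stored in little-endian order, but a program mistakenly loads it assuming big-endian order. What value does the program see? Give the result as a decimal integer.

Stored little-endian, the bytes at ascending addresses are 3A C8 CD 4C.
Read back as big-endian, the last byte is least significant, giving 0x3AC8CD4C.
0x3AC8CD4C = 986238284.

986238284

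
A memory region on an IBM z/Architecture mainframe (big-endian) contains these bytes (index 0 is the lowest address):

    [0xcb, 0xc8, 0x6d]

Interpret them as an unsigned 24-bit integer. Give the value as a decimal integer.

In big-endian order the high byte comes first in memory.
The bytes are already most-significant first: 0xCBC86D.
0xCBC86D = 13355117.

13355117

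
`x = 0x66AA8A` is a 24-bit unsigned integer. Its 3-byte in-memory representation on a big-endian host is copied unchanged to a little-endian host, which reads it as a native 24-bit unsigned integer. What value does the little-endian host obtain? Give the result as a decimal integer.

9087590

Stored big-endian, the bytes at ascending addresses are 66 AA 8A.
Read back as little-endian, the first byte is least significant, giving 0x8AAA66.
0x8AAA66 = 9087590.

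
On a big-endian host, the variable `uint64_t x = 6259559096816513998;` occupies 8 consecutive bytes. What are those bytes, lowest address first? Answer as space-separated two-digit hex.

6259559096816513998 in hexadecimal, padded to 64 bits, is 0x56DE6BD5805033CE.
Split into bytes (most-significant first): 56 DE 6B D5 80 50 33 CE.
Big-endian stores the most-significant byte at the lowest address.
So the memory order matches the most-significant-first order: 56 DE 6B D5 80 50 33 CE.

56 DE 6B D5 80 50 33 CE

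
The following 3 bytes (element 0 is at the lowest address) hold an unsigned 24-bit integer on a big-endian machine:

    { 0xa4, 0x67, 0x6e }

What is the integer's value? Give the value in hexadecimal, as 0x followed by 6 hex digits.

0xA4676E

Big-endian stores the most-significant byte at the lowest address.
The bytes are already most-significant first: 0xA4676E.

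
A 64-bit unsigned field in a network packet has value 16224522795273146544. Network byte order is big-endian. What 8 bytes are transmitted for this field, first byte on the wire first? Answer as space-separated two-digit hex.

E1 29 15 85 66 7B D0 B0

16224522795273146544 in hexadecimal, padded to 64 bits, is 0xE1291585667BD0B0.
Split into bytes (most-significant first): E1 29 15 85 66 7B D0 B0.
In big-endian order the high byte comes first in memory.
So the memory order matches the most-significant-first order: E1 29 15 85 66 7B D0 B0.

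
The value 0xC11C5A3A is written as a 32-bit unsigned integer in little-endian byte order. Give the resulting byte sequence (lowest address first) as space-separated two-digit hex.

Split into bytes (most-significant first): C1 1C 5A 3A.
In little-endian order the low byte comes first in memory.
So at ascending addresses the bytes are 3A 5A 1C C1.

3A 5A 1C C1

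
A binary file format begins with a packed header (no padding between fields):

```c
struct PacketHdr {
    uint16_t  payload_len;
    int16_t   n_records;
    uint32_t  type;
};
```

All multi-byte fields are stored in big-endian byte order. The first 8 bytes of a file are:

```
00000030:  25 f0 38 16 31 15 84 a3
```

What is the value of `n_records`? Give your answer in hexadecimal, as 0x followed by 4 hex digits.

0x3816

`n_records` follows `payload_len` (2 bytes), so it starts at byte offset 2 and occupies 2 bytes.
Bytes at offsets 2..3: 38 16.
Big-endian stores the most-significant byte at the lowest address.
The bytes are already most-significant first: 0x3816.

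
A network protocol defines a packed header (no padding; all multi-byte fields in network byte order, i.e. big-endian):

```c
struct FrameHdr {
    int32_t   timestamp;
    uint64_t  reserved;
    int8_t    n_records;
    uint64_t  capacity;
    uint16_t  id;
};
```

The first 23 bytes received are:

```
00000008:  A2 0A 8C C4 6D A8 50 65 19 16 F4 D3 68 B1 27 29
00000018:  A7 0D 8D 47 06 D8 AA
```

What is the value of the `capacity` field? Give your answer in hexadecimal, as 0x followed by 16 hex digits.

0xB12729A70D8D4706

`capacity` follows `timestamp` (4 B), `reserved` (8 B), `n_records` (1 B), so it starts at offset 4 + 8 + 1 = 13 and occupies 8 bytes.
Bytes at offsets 13..20: B1 27 29 A7 0D 8D 47 06.
Big-endian stores the most-significant byte at the lowest address.
The bytes are already most-significant first: 0xB12729A70D8D4706.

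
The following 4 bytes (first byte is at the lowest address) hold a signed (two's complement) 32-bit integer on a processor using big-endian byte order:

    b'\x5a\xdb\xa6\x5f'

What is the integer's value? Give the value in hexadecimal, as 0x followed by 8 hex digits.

Big-endian: lowest address holds the most-significant byte.
The bytes are already most-significant first: 0x5ADBA65F.

0x5ADBA65F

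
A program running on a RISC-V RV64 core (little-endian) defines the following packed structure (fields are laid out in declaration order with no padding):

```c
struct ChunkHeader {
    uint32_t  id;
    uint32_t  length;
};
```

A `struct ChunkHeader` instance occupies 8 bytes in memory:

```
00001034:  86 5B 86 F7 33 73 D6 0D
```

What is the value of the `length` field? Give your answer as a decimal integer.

`length` follows `id` (4 bytes), so it starts at byte offset 4 and occupies 4 bytes.
Bytes at offsets 4..7: 33 73 D6 0D.
In little-endian order the low byte comes first in memory.
Reassemble most-significant byte first: 0D D6 73 33 → 0x0DD67333.
0x0DD67333 = 232158003.

232158003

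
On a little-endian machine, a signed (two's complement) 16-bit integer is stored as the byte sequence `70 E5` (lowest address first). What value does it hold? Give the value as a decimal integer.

-6800

Little-endian: lowest address holds the least-significant byte.
Reassemble most-significant byte first: E5 70 → 0xE570.
Top bit is set, so as a signed 16-bit value this is 0xE570 − 2^16 = -6800.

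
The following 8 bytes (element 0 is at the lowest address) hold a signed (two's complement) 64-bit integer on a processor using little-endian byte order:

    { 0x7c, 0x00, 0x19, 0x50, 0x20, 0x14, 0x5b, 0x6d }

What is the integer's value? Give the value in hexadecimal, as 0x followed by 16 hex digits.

In little-endian order the low byte comes first in memory.
Reassemble most-significant byte first: 6D 5B 14 20 50 19 00 7C → 0x6D5B14205019007C.

0x6D5B14205019007C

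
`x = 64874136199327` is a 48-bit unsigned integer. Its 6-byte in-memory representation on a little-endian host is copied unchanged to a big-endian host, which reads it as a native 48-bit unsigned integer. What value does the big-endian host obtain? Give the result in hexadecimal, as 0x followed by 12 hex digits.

64874136199327 in 48-bit hexadecimal is 0x3B00AFD7E09F.
Stored little-endian, the bytes at ascending addresses are 9F E0 D7 AF 00 3B.
Read back as big-endian, the last byte is least significant, giving 0x9FE0D7AF003B.

0x9FE0D7AF003B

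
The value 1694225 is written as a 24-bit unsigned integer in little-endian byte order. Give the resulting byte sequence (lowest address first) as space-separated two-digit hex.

1694225 in hexadecimal, padded to 24 bits, is 0x19DA11.
Split into bytes (most-significant first): 19 DA 11.
Little-endian: lowest address holds the least-significant byte.
So at ascending addresses the bytes are 11 DA 19.

11 DA 19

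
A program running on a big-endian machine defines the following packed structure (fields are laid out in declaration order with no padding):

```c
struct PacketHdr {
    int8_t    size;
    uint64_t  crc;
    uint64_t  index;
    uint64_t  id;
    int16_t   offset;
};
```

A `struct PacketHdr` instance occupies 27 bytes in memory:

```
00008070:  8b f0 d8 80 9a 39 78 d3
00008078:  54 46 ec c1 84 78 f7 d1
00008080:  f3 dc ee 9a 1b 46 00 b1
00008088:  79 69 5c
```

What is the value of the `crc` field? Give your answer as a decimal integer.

`crc` follows `size` (1 byte), so it starts at byte offset 1 and occupies 8 bytes.
Bytes at offsets 1..8: F0 D8 80 9A 39 78 D3 54.
Big-endian stores the most-significant byte at the lowest address.
The bytes are already most-significant first: 0xF0D8809A3978D354.
0xF0D8809A3978D354 = 17354762563949744980.

17354762563949744980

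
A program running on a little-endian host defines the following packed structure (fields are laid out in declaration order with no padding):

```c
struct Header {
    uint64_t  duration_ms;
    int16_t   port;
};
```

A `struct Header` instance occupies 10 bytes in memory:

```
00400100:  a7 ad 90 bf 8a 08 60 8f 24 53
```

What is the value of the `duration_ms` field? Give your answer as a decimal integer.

10331266937200356775

`duration_ms` is the first field, at byte offset 0, occupying 8 bytes.
Bytes at offsets 0..7: A7 AD 90 BF 8A 08 60 8F.
Little-endian: lowest address holds the least-significant byte.
Reassemble most-significant byte first: 8F 60 08 8A BF 90 AD A7 → 0x8F60088ABF90ADA7.
0x8F60088ABF90ADA7 = 10331266937200356775.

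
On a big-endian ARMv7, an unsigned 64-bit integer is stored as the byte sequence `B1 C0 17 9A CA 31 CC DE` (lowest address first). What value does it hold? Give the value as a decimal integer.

12808263293826354398

In big-endian order the high byte comes first in memory.
The bytes are already most-significant first: 0xB1C0179ACA31CCDE.
0xB1C0179ACA31CCDE = 12808263293826354398.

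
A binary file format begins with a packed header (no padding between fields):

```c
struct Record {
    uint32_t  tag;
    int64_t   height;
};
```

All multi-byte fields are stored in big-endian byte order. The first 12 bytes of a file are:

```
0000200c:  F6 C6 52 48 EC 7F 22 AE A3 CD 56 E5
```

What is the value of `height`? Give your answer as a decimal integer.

`height` follows `tag` (4 bytes), so it starts at byte offset 4 and occupies 8 bytes.
Bytes at offsets 4..11: EC 7F 22 AE A3 CD 56 E5.
Big-endian stores the most-significant byte at the lowest address.
The bytes are already most-significant first: 0xEC7F22AEA3CD56E5.
Top bit is set, so as a signed 64-bit value this is 0xEC7F22AEA3CD56E5 − 2^64 = -1405366425248508187.

-1405366425248508187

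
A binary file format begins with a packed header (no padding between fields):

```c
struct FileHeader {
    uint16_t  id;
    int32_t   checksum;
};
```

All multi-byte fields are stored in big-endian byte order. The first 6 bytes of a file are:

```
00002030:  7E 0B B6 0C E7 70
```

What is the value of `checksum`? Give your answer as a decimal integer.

`checksum` follows `id` (2 bytes), so it starts at byte offset 2 and occupies 4 bytes.
Bytes at offsets 2..5: B6 0C E7 70.
Big-endian: lowest address holds the most-significant byte.
The bytes are already most-significant first: 0xB60CE770.
Top bit is set, so as a signed 32-bit value this is 0xB60CE770 − 2^32 = -1240668304.

-1240668304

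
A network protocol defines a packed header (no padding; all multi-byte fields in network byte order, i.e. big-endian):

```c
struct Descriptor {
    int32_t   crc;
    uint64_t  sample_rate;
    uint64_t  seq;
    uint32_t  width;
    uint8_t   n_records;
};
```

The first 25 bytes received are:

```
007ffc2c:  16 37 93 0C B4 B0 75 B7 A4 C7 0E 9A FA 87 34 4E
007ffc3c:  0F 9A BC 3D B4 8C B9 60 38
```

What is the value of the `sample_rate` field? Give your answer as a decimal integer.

`sample_rate` follows `crc` (4 bytes), so it starts at byte offset 4 and occupies 8 bytes.
Bytes at offsets 4..11: B4 B0 75 B7 A4 C7 0E 9A.
Big-endian: lowest address holds the most-significant byte.
The bytes are already most-significant first: 0xB4B075B7A4C70E9A.
0xB4B075B7A4C70E9A = 13020035954332077722.

13020035954332077722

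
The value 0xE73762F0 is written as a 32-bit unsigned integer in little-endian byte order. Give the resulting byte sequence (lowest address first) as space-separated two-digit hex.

Split into bytes (most-significant first): E7 37 62 F0.
Little-endian: lowest address holds the least-significant byte.
So at ascending addresses the bytes are F0 62 37 E7.

F0 62 37 E7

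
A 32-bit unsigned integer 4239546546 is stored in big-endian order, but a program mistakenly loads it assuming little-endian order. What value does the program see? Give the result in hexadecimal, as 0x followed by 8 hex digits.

4239546546 in 32-bit hexadecimal is 0xFCB258B2.
Stored big-endian, the bytes at ascending addresses are FC B2 58 B2.
Read back as little-endian, the first byte is least significant, giving 0xB258B2FC.

0xB258B2FC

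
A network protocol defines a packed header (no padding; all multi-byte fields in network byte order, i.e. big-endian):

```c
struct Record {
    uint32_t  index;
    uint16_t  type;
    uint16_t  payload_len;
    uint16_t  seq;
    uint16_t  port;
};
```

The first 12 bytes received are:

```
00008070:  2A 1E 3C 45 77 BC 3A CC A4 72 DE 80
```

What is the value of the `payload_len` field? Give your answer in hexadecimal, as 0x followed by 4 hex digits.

0x3ACC

`payload_len` follows `index` (4 B), `type` (2 B), so it starts at offset 4 + 2 = 6 and occupies 2 bytes.
Bytes at offsets 6..7: 3A CC.
Big-endian: lowest address holds the most-significant byte.
The bytes are already most-significant first: 0x3ACC.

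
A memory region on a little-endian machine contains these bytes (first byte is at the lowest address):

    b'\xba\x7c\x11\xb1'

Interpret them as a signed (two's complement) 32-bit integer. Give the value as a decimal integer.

-1324254022

In little-endian order the low byte comes first in memory.
Reassemble most-significant byte first: B1 11 7C BA → 0xB1117CBA.
Top bit is set, so as a signed 32-bit value this is 0xB1117CBA − 2^32 = -1324254022.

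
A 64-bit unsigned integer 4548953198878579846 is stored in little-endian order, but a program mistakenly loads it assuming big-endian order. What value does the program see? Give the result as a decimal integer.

9717651166210302271

4548953198878579846 in 64-bit hexadecimal is 0x3F2120D53F08DC86.
Stored little-endian, the bytes at ascending addresses are 86 DC 08 3F D5 20 21 3F.
Read back as big-endian, the last byte is least significant, giving 0x86DC083FD520213F.
0x86DC083FD520213F = 9717651166210302271.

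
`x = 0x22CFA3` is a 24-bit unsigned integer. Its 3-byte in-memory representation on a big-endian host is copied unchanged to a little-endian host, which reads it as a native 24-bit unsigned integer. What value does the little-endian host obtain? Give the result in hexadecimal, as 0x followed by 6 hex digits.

Stored big-endian, the bytes at ascending addresses are 22 CF A3.
Read back as little-endian, the first byte is least significant, giving 0xA3CF22.

0xA3CF22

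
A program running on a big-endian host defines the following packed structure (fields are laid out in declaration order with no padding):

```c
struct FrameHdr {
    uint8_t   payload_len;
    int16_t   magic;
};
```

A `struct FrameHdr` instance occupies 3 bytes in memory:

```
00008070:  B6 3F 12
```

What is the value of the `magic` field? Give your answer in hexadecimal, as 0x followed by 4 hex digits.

0x3F12

`magic` follows `payload_len` (1 byte), so it starts at byte offset 1 and occupies 2 bytes.
Bytes at offsets 1..2: 3F 12.
In big-endian order the high byte comes first in memory.
The bytes are already most-significant first: 0x3F12.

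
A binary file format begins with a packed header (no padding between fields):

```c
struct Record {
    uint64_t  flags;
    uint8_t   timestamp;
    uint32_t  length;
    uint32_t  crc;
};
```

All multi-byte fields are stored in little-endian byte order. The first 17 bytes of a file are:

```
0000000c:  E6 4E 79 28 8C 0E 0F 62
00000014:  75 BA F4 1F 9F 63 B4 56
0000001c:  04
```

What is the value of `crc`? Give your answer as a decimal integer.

72791139

`crc` follows `flags` (8 B), `timestamp` (1 B), `length` (4 B), so it starts at offset 8 + 1 + 4 = 13 and occupies 4 bytes.
Bytes at offsets 13..16: 63 B4 56 04.
Little-endian: lowest address holds the least-significant byte.
Reassemble most-significant byte first: 04 56 B4 63 → 0x0456B463.
0x0456B463 = 72791139.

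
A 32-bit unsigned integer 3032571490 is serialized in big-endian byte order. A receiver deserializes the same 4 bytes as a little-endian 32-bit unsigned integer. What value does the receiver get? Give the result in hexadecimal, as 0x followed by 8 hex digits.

0x625EC1B4

3032571490 in 32-bit hexadecimal is 0xB4C15E62.
Stored big-endian, the bytes at ascending addresses are B4 C1 5E 62.
Read back as little-endian, the first byte is least significant, giving 0x625EC1B4.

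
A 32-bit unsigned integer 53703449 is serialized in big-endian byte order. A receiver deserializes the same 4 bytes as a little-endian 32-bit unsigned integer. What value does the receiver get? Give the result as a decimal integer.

53703449 in 32-bit hexadecimal is 0x03337319.
Stored big-endian, the bytes at ascending addresses are 03 33 73 19.
Read back as little-endian, the first byte is least significant, giving 0x19733303.
0x19733303 = 426980099.

426980099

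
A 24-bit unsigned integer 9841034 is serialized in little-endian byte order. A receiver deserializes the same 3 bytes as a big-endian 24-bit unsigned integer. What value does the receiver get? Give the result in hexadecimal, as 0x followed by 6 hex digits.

9841034 in 24-bit hexadecimal is 0x96298A.
Stored little-endian, the bytes at ascending addresses are 8A 29 96.
Read back as big-endian, the last byte is least significant, giving 0x8A2996.

0x8A2996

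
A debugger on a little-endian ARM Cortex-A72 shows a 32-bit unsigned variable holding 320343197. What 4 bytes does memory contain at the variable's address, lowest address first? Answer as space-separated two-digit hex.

320343197 in hexadecimal, padded to 32 bits, is 0x13180C9D.
Split into bytes (most-significant first): 13 18 0C 9D.
Little-endian: lowest address holds the least-significant byte.
So at ascending addresses the bytes are 9D 0C 18 13.

9D 0C 18 13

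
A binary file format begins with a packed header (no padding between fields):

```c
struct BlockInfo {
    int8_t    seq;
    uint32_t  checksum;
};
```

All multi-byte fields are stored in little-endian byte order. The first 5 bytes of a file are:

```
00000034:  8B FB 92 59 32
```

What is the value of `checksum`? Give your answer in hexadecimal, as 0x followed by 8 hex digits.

`checksum` follows `seq` (1 byte), so it starts at byte offset 1 and occupies 4 bytes.
Bytes at offsets 1..4: FB 92 59 32.
Little-endian stores the least-significant byte at the lowest address.
Reassemble most-significant byte first: 32 59 92 FB → 0x325992FB.

0x325992FB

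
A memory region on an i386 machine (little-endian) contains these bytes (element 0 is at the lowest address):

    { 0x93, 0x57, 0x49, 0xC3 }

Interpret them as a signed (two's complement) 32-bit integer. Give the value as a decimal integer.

-1018603629

In little-endian order the low byte comes first in memory.
Reassemble most-significant byte first: C3 49 57 93 → 0xC3495793.
Top bit is set, so as a signed 32-bit value this is 0xC3495793 − 2^32 = -1018603629.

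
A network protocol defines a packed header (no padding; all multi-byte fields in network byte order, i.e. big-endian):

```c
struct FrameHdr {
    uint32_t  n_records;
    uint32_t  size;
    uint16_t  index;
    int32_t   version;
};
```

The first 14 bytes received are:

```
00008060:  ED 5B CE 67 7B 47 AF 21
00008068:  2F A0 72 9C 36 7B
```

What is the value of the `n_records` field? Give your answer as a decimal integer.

3982216807

`n_records` is the first field, at byte offset 0, occupying 4 bytes.
Bytes at offsets 0..3: ED 5B CE 67.
Big-endian: lowest address holds the most-significant byte.
The bytes are already most-significant first: 0xED5BCE67.
0xED5BCE67 = 3982216807.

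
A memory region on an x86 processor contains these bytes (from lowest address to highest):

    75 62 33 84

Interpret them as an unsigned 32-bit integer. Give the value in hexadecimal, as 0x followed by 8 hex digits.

0x84336275

In little-endian order the low byte comes first in memory.
Reassemble most-significant byte first: 84 33 62 75 → 0x84336275.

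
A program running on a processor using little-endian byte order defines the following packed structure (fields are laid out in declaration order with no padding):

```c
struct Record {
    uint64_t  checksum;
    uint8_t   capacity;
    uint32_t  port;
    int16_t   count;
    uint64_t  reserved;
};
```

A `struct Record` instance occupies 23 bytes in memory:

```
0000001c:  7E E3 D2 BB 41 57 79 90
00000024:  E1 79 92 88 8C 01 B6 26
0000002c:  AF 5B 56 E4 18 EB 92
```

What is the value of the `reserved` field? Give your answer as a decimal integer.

10586582718044942118

`reserved` follows `checksum` (8 B), `capacity` (1 B), `port` (4 B), `count` (2 B), so it starts at offset 8 + 1 + 4 + 2 = 15 and occupies 8 bytes.
Bytes at offsets 15..22: 26 AF 5B 56 E4 18 EB 92.
Little-endian stores the least-significant byte at the lowest address.
Reassemble most-significant byte first: 92 EB 18 E4 56 5B AF 26 → 0x92EB18E4565BAF26.
0x92EB18E4565BAF26 = 10586582718044942118.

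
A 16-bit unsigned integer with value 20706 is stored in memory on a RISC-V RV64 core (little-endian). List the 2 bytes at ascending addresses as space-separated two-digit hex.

E2 50

20706 in hexadecimal, padded to 16 bits, is 0x50E2.
Split into bytes (most-significant first): 50 E2.
Little-endian stores the least-significant byte at the lowest address.
So at ascending addresses the bytes are E2 50.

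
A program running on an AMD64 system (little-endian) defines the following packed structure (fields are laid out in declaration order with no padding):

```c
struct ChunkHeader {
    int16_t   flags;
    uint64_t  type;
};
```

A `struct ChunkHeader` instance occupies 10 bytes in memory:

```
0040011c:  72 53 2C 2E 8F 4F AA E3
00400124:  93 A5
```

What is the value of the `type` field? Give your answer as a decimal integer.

11931130158453304876

`type` follows `flags` (2 bytes), so it starts at byte offset 2 and occupies 8 bytes.
Bytes at offsets 2..9: 2C 2E 8F 4F AA E3 93 A5.
Little-endian stores the least-significant byte at the lowest address.
Reassemble most-significant byte first: A5 93 E3 AA 4F 8F 2E 2C → 0xA593E3AA4F8F2E2C.
0xA593E3AA4F8F2E2C = 11931130158453304876.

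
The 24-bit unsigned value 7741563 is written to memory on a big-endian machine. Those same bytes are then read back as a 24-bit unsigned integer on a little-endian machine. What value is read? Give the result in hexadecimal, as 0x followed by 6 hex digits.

7741563 in 24-bit hexadecimal is 0x76207B.
Stored big-endian, the bytes at ascending addresses are 76 20 7B.
Read back as little-endian, the first byte is least significant, giving 0x7B2076.

0x7B2076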